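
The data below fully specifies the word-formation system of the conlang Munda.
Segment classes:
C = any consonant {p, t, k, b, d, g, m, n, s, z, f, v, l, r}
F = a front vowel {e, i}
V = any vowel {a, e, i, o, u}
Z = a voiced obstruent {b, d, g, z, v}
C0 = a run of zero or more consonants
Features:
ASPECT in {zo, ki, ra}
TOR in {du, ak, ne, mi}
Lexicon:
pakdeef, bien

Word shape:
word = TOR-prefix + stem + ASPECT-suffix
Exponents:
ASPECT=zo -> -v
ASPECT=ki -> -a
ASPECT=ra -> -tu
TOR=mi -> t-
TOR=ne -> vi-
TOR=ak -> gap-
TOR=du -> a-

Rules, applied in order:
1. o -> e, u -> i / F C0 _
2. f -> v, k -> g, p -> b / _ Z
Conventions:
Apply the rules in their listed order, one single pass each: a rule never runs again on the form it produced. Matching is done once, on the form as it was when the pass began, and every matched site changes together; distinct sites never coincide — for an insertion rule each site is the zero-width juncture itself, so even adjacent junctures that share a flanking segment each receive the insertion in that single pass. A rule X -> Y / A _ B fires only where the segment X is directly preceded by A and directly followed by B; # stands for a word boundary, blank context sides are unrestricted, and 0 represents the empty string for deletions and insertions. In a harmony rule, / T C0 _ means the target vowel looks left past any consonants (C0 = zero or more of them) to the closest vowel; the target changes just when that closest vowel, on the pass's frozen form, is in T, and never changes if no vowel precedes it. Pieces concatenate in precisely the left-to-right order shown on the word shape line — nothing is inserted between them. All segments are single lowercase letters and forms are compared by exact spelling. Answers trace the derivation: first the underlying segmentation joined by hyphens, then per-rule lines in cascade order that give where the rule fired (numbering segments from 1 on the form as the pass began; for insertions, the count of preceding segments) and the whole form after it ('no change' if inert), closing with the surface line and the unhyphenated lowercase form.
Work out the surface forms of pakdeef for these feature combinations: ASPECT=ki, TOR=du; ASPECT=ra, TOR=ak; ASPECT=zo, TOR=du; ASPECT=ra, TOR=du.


cell ASPECT=ki, TOR=du:
underlying: a-pakdeef-a
1. o -> e, u -> i / F C0 _: no change
2. f -> v, k -> g, p -> b / _ Z: fires at position(s) 4: apagdeefa
surface: apagdeefa

cell ASPECT=ra, TOR=ak:
underlying: gap-pakdeef-tu
1. o -> e, u -> i / F C0 _: fires at position(s) 12: gappakdeefti
2. f -> v, k -> g, p -> b / _ Z: fires at position(s) 6: gappagdeefti
surface: gappagdeefti

cell ASPECT=zo, TOR=du:
underlying: a-pakdeef-v
1. o -> e, u -> i / F C0 _: no change
2. f -> v, k -> g, p -> b / _ Z: fires at position(s) 4, 8: apagdeevv
surface: apagdeevv

cell ASPECT=ra, TOR=du:
underlying: a-pakdeef-tu
1. o -> e, u -> i / F C0 _: fires at position(s) 10: apakdeefti
2. f -> v, k -> g, p -> b / _ Z: fires at position(s) 4: apagdeefti
surface: apagdeefti


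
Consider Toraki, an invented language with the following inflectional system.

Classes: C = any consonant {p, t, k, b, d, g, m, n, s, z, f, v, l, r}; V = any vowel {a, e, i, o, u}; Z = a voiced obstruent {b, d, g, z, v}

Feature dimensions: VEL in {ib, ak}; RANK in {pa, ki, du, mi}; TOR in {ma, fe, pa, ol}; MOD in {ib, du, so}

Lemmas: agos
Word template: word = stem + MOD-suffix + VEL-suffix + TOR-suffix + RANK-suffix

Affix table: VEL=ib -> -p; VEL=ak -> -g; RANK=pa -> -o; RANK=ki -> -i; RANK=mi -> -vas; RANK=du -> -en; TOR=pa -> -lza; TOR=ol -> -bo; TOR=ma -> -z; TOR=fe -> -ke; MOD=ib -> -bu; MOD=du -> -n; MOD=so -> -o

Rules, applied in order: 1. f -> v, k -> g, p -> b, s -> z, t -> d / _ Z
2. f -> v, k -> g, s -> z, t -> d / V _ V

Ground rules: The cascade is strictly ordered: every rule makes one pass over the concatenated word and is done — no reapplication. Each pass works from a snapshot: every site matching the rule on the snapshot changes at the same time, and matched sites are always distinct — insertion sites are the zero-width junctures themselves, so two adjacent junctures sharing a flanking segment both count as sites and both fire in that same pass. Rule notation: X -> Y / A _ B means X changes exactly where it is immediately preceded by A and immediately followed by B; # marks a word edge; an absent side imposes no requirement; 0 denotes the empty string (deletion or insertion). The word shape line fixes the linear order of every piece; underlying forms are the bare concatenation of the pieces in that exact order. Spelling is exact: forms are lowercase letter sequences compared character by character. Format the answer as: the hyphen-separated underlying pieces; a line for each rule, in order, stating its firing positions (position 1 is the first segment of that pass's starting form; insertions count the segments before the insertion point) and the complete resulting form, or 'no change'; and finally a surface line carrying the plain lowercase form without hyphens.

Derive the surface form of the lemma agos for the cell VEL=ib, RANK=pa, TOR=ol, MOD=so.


underlying: agos-o-p-bo-o
1. f -> v, k -> g, p -> b, s -> z, t -> d / _ Z: fires at position(s) 6: agosobboo
2. f -> v, k -> g, s -> z, t -> d / V _ V: fires at position(s) 4: agozobboo
surface: agozobboo


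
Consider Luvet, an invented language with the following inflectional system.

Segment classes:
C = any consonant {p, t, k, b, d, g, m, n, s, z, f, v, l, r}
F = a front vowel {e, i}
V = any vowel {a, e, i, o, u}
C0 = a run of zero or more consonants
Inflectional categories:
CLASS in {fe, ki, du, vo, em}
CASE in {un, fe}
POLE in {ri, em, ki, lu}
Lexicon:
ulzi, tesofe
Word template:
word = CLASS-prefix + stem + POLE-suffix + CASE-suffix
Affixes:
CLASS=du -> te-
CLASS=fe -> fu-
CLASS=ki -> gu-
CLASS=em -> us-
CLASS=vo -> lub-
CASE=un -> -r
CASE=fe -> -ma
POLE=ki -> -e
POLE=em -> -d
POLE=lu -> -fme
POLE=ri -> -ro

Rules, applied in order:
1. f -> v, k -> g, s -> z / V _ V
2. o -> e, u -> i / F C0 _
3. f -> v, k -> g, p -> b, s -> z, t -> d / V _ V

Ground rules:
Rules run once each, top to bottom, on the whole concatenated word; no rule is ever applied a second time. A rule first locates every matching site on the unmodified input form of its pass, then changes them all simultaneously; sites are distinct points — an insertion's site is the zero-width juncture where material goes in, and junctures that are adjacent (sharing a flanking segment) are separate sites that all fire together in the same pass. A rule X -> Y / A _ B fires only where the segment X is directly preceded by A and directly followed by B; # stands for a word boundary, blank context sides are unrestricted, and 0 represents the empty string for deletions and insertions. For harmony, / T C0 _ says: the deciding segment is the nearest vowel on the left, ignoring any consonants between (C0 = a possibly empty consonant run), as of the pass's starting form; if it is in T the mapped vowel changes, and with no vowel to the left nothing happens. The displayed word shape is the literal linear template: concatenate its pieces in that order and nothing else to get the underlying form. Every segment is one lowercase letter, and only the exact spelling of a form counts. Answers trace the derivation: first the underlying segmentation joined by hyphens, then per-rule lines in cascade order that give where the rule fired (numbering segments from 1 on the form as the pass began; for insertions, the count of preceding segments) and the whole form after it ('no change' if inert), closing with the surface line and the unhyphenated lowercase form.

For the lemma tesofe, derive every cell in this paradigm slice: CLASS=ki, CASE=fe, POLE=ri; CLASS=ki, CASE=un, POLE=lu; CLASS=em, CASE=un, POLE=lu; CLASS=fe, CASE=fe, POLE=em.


cell CLASS=ki, CASE=fe, POLE=ri:
underlying: gu-tesofe-ro-ma
1. f -> v, k -> g, s -> z / V _ V: fires at position(s) 5, 7: gutezoveroma
2. o -> e, u -> i / F C0 _: fires at position(s) 6, 10: gutezeverema
3. f -> v, k -> g, p -> b, s -> z, t -> d / V _ V: fires at position(s) 3: gudezeverema
surface: gudezeverema

cell CLASS=ki, CASE=un, POLE=lu:
underlying: gu-tesofe-fme-r
1. f -> v, k -> g, s -> z / V _ V: fires at position(s) 5, 7: gutezovefmer
2. o -> e, u -> i / F C0 _: fires at position(s) 6: gutezevefmer
3. f -> v, k -> g, p -> b, s -> z, t -> d / V _ V: fires at position(s) 3: gudezevefmer
surface: gudezevefmer

cell CLASS=em, CASE=un, POLE=lu:
underlying: us-tesofe-fme-r
1. f -> v, k -> g, s -> z / V _ V: fires at position(s) 5, 7: ustezovefmer
2. o -> e, u -> i / F C0 _: fires at position(s) 6: ustezevefmer
3. f -> v, k -> g, p -> b, s -> z, t -> d / V _ V: no change
surface: ustezevefmer

cell CLASS=fe, CASE=fe, POLE=em:
underlying: fu-tesofe-d-ma
1. f -> v, k -> g, s -> z / V _ V: fires at position(s) 5, 7: futezovedma
2. o -> e, u -> i / F C0 _: fires at position(s) 6: futezevedma
3. f -> v, k -> g, p -> b, s -> z, t -> d / V _ V: fires at position(s) 3: fudezevedma
surface: fudezevedma


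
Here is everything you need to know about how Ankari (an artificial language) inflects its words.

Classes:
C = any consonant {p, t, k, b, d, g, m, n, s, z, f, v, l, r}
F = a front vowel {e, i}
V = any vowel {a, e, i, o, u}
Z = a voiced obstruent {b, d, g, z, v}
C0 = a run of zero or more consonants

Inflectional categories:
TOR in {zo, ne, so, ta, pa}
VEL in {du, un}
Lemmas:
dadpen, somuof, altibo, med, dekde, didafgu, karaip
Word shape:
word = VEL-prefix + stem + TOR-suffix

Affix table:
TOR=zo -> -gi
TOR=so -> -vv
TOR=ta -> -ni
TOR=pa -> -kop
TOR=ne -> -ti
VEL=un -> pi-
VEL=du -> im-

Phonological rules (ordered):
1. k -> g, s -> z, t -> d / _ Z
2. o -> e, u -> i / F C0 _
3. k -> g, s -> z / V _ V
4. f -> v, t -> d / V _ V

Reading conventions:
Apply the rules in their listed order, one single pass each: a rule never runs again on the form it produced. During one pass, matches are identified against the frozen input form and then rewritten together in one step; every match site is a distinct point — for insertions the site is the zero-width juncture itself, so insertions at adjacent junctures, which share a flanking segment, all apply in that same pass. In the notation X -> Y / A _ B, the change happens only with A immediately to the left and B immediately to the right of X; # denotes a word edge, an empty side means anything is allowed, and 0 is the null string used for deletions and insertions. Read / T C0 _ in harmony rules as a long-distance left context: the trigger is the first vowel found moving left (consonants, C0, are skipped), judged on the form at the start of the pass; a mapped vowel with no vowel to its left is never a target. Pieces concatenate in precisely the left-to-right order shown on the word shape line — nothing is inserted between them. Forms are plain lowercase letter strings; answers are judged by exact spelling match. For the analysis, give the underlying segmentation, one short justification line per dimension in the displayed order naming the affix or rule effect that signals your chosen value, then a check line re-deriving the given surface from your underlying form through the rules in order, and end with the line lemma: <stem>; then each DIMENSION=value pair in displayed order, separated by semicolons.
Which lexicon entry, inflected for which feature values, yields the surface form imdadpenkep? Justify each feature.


underlying: im-dadpen-kop
TOR=pa - signalled by the affix -kop
VEL=du - signalled by the affix im-
check: imdadpenkop -> imdadpenkop -> imdadpenkep -> imdadpenkep -> imdadpenkep
lemma: dadpen; TOR=pa; VEL=du


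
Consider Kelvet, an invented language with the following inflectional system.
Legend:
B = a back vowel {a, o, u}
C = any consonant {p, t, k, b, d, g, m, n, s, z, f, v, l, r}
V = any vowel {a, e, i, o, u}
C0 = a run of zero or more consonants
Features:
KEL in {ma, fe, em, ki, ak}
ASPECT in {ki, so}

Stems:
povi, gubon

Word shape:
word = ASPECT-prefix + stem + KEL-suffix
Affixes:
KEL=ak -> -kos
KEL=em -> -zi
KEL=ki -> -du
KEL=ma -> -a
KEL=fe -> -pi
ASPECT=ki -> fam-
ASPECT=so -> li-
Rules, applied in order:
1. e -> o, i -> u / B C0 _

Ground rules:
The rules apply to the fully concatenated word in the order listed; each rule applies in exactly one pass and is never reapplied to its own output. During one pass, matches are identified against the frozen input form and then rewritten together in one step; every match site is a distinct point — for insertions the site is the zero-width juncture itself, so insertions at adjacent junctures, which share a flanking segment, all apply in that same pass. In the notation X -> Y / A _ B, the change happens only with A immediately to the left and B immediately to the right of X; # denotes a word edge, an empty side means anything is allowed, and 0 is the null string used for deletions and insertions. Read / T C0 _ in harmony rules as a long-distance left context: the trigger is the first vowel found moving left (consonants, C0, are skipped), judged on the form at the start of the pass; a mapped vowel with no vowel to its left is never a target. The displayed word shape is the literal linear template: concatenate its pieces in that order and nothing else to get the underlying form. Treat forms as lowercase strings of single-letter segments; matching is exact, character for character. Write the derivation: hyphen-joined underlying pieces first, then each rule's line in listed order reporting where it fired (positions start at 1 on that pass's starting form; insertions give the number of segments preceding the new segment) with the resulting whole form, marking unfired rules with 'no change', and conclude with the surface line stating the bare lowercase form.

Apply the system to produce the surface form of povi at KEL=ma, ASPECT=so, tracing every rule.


underlying: li-povi-a
1. e -> o, i -> u / B C0 _: fires at position(s) 6: lipovua
surface: lipovua


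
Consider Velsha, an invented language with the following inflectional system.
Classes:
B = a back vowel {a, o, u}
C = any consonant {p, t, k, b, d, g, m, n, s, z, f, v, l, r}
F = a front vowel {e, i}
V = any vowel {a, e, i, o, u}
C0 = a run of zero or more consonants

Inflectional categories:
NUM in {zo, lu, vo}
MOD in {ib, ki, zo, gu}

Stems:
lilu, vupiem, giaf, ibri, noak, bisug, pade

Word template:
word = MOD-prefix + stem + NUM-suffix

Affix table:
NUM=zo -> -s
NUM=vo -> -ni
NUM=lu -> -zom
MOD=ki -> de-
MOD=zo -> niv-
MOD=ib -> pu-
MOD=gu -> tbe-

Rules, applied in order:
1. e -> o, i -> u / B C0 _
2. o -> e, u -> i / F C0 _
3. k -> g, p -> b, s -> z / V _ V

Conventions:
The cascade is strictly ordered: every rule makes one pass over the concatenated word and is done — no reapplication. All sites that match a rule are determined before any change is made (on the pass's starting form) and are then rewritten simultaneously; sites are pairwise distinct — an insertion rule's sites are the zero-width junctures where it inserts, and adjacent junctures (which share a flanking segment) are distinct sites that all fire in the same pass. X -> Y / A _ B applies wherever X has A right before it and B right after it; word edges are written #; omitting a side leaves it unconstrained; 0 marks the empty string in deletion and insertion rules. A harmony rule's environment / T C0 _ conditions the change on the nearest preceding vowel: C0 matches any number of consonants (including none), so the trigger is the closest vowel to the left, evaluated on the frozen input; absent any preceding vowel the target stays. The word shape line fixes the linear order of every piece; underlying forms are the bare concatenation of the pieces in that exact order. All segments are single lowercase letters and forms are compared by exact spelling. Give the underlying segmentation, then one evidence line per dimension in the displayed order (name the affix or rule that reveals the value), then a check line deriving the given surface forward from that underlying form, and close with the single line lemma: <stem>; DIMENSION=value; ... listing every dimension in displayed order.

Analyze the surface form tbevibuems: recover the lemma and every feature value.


underlying: tbe-vupiem-s
NUM=zo - signalled by the affix -s
MOD=gu - signalled by the affix tbe-
check: tbevupiems -> tbevupuems -> tbevipuems -> tbevibuems
lemma: vupiem; NUM=zo; MOD=gu


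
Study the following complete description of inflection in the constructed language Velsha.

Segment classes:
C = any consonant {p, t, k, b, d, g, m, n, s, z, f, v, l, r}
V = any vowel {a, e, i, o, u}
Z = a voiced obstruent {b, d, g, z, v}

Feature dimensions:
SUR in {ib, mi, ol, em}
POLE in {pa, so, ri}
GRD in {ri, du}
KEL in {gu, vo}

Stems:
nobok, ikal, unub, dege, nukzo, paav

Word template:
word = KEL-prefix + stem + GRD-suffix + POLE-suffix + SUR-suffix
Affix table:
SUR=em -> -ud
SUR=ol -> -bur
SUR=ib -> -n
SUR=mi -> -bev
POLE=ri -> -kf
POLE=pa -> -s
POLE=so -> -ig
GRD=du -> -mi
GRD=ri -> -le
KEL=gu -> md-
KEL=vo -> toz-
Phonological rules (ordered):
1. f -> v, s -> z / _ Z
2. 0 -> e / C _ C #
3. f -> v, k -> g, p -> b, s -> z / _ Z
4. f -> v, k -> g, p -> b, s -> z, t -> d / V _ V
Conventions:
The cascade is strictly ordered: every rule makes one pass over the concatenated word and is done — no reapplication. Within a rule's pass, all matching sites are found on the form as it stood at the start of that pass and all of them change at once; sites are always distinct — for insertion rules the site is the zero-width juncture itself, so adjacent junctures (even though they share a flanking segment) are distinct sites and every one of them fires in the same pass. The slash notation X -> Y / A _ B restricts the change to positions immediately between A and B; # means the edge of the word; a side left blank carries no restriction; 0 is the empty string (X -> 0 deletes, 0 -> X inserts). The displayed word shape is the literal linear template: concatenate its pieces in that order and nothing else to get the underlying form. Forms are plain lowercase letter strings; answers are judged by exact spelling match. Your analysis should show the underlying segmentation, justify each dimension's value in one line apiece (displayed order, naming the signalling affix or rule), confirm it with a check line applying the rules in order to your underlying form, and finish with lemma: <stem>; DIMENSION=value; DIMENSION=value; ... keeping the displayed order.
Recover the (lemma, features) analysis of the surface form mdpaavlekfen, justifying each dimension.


underlying: md-paav-le-kf-n
SUR=ib - signalled by the affix -n
POLE=ri - signalled by the affix -kf
GRD=ri - signalled by the affix -le
KEL=gu - signalled by the affix md-
check: mdpaavlekfn -> mdpaavlekfn -> mdpaavlekfen -> mdpaavlekfen -> mdpaavlekfen
lemma: paav; SUR=ib; POLE=ri; GRD=ri; KEL=gu


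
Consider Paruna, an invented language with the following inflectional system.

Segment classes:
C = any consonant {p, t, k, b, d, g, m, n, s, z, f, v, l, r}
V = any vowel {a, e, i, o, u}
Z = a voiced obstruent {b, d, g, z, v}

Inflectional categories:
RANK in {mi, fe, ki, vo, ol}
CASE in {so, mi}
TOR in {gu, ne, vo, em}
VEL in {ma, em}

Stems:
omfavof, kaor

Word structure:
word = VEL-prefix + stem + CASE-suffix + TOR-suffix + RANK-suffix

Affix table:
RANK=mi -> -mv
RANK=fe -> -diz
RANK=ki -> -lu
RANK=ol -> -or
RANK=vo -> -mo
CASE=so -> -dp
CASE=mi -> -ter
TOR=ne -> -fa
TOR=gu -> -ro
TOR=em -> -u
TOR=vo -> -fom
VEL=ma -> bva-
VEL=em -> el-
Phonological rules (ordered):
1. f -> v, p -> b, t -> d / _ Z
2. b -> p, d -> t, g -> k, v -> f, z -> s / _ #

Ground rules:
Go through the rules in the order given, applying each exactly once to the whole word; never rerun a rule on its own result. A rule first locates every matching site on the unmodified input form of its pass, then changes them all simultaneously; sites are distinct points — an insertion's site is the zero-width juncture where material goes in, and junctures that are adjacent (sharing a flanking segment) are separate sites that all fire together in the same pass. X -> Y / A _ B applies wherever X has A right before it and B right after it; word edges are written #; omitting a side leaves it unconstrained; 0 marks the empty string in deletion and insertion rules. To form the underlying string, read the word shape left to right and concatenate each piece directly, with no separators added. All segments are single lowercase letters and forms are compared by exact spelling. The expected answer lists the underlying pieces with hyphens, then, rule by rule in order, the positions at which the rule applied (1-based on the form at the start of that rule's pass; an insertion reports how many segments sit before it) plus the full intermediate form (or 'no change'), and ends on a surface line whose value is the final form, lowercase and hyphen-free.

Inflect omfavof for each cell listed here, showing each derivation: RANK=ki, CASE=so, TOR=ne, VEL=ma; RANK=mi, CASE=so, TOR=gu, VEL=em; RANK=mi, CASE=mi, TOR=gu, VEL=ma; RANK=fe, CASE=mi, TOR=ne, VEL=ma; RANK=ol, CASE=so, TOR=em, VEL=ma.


cell RANK=ki, CASE=so, TOR=ne, VEL=ma:
underlying: bva-omfavof-dp-fa-lu
1. f -> v, p -> b, t -> d / _ Z: fires at position(s) 10: bvaomfavovdpfalu
2. b -> p, d -> t, g -> k, v -> f, z -> s / _ #: no change
surface: bvaomfavovdpfalu

cell RANK=mi, CASE=so, TOR=gu, VEL=em:
underlying: el-omfavof-dp-ro-mv
1. f -> v, p -> b, t -> d / _ Z: fires at position(s) 9: elomfavovdpromv
2. b -> p, d -> t, g -> k, v -> f, z -> s / _ #: fires at position(s) 15: elomfavovdpromf
surface: elomfavovdpromf

cell RANK=mi, CASE=mi, TOR=gu, VEL=ma:
underlying: bva-omfavof-ter-ro-mv
1. f -> v, p -> b, t -> d / _ Z: no change
2. b -> p, d -> t, g -> k, v -> f, z -> s / _ #: fires at position(s) 17: bvaomfavofterromf
surface: bvaomfavofterromf

cell RANK=fe, CASE=mi, TOR=ne, VEL=ma:
underlying: bva-omfavof-ter-fa-diz
1. f -> v, p -> b, t -> d / _ Z: no change
2. b -> p, d -> t, g -> k, v -> f, z -> s / _ #: fires at position(s) 18: bvaomfavofterfadis
surface: bvaomfavofterfadis

cell RANK=ol, CASE=so, TOR=em, VEL=ma:
underlying: bva-omfavof-dp-u-or
1. f -> v, p -> b, t -> d / _ Z: fires at position(s) 10: bvaomfavovdpuor
2. b -> p, d -> t, g -> k, v -> f, z -> s / _ #: no change
surface: bvaomfavovdpuor


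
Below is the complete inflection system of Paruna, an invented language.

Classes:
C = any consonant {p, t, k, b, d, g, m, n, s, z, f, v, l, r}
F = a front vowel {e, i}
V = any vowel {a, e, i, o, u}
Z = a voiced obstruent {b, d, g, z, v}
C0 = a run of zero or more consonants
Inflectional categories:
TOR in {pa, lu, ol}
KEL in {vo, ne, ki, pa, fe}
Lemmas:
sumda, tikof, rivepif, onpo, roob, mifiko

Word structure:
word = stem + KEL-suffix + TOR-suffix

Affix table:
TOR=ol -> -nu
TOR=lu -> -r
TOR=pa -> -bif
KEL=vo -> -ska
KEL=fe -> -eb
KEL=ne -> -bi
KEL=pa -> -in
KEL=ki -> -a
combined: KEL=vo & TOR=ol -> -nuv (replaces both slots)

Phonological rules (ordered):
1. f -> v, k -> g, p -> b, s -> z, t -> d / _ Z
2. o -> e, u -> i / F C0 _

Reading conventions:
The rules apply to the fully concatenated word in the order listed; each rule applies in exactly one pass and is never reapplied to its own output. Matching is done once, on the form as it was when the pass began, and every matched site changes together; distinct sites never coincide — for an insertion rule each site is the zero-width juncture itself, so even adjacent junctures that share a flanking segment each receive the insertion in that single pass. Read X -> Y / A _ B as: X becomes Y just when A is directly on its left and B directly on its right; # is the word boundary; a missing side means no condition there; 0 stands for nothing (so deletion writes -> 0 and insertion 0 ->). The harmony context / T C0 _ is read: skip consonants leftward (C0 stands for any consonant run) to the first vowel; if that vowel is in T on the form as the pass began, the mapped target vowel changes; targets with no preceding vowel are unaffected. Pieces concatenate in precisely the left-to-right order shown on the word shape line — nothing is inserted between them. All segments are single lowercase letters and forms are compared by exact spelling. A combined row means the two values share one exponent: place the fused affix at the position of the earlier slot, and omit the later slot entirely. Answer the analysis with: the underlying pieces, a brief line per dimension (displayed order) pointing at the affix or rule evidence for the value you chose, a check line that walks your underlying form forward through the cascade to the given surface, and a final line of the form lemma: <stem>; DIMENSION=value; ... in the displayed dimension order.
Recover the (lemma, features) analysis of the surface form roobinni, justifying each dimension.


underlying: roob-in-nu
TOR=ol - signalled by the affix -nu
KEL=pa - signalled by the affix -in
check: roobinnu -> roobinnu -> roobinni
lemma: roob; TOR=ol; KEL=pa


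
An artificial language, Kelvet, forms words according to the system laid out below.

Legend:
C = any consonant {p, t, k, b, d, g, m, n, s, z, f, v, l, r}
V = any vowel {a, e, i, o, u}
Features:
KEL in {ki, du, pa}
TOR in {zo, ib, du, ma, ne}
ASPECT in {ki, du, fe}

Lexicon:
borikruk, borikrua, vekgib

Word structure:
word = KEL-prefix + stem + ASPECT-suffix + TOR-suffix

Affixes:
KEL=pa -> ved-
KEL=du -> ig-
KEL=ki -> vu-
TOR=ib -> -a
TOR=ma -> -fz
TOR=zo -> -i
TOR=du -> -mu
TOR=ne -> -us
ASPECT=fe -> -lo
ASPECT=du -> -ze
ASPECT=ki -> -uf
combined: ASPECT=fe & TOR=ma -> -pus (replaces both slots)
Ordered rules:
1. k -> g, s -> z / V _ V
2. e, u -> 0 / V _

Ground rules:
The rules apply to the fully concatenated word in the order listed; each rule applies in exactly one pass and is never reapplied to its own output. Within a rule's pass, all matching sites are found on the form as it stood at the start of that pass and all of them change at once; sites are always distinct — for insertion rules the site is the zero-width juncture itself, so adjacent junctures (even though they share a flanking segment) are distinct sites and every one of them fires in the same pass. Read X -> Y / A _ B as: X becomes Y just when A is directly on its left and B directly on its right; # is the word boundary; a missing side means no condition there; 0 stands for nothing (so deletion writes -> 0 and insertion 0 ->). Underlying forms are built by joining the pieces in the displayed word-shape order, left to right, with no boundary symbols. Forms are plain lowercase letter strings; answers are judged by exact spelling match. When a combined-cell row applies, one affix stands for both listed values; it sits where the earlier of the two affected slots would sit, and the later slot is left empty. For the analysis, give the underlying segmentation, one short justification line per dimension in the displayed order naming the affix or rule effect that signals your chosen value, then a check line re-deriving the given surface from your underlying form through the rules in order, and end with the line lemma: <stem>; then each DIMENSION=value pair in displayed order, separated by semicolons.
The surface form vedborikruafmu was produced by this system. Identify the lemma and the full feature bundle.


underlying: ved-borikrua-uf-mu
KEL=pa - signalled by the affix ved-
TOR=du - signalled by the affix -mu
ASPECT=ki - signalled by the affix -uf
check: vedborikruaufmu -> vedborikruaufmu -> vedborikruafmu
lemma: borikrua; KEL=pa; TOR=du; ASPECT=ki


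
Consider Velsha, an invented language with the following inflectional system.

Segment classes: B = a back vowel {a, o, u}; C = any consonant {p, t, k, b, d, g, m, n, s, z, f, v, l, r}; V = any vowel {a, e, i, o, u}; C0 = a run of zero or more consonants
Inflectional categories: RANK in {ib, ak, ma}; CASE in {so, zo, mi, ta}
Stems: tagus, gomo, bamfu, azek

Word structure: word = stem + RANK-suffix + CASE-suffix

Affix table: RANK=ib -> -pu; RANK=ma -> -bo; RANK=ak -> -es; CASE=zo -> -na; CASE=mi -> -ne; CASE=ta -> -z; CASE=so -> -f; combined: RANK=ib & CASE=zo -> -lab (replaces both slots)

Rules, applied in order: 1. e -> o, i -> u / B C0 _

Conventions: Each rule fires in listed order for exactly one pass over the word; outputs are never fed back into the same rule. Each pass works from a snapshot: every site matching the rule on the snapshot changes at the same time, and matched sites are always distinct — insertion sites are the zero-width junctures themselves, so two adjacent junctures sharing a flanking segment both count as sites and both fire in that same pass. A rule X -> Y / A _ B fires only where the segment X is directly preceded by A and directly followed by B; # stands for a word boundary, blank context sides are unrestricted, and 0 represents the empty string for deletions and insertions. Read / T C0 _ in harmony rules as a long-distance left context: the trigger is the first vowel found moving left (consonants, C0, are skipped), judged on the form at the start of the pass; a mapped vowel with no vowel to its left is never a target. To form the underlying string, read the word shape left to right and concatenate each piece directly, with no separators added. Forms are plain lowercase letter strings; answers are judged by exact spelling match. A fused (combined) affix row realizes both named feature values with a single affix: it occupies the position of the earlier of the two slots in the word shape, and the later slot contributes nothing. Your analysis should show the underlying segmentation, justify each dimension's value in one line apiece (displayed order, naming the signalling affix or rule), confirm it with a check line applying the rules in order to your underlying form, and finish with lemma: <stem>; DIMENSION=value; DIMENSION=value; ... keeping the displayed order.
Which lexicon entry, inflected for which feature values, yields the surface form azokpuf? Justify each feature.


underlying: azek-pu-f
RANK=ib - signalled by the affix -pu
CASE=so - signalled by the affix -f
check: azekpuf -> azokpuf
lemma: azek; RANK=ib; CASE=so


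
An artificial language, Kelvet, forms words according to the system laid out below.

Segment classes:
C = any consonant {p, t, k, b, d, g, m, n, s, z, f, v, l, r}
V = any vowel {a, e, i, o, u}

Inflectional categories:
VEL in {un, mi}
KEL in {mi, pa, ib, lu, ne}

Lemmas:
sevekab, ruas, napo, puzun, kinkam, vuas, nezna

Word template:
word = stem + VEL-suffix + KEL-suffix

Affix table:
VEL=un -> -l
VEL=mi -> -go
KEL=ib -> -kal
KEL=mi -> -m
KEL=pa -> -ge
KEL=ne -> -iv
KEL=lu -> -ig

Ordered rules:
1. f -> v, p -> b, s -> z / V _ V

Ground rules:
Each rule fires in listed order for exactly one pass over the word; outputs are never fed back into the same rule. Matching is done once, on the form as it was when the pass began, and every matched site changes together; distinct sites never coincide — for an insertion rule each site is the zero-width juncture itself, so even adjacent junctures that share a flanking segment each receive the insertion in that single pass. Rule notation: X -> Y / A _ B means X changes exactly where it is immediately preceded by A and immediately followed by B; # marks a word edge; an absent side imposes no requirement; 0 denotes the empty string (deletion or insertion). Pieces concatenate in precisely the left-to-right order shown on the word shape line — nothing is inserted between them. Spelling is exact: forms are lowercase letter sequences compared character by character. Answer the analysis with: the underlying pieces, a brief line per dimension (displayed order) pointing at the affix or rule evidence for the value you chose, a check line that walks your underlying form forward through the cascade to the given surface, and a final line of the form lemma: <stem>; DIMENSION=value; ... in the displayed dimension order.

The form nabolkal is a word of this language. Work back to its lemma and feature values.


underlying: napo-l-kal
VEL=un - signalled by the affix -l
KEL=ib - signalled by the affix -kal
check: napolkal -> nabolkal
lemma: napo; VEL=un; KEL=ib


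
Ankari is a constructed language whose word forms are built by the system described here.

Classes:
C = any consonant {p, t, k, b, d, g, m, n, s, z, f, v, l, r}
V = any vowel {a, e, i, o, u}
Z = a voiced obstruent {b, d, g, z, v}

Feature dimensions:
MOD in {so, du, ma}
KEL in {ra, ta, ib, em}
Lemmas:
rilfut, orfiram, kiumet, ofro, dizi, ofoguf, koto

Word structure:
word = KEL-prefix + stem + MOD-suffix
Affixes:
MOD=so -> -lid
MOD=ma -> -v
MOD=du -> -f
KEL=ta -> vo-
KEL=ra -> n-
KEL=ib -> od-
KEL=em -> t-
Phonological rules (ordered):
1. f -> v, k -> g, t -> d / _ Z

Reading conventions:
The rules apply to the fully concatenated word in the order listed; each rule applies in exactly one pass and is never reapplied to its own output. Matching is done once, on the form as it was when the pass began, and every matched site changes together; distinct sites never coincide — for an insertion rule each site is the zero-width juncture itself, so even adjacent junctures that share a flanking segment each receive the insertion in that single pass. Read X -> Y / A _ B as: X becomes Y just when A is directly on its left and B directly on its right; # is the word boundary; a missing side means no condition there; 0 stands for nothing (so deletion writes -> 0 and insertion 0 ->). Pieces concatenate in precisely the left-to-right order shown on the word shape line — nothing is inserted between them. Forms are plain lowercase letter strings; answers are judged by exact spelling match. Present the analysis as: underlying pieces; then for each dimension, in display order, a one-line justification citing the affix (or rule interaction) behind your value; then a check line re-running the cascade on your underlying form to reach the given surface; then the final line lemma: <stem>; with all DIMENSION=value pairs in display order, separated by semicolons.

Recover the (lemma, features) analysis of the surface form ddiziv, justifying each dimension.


underlying: t-dizi-v
MOD=ma - signalled by the affix -v
KEL=em - signalled by the affix t-
check: tdiziv -> ddiziv
lemma: dizi; MOD=ma; KEL=em


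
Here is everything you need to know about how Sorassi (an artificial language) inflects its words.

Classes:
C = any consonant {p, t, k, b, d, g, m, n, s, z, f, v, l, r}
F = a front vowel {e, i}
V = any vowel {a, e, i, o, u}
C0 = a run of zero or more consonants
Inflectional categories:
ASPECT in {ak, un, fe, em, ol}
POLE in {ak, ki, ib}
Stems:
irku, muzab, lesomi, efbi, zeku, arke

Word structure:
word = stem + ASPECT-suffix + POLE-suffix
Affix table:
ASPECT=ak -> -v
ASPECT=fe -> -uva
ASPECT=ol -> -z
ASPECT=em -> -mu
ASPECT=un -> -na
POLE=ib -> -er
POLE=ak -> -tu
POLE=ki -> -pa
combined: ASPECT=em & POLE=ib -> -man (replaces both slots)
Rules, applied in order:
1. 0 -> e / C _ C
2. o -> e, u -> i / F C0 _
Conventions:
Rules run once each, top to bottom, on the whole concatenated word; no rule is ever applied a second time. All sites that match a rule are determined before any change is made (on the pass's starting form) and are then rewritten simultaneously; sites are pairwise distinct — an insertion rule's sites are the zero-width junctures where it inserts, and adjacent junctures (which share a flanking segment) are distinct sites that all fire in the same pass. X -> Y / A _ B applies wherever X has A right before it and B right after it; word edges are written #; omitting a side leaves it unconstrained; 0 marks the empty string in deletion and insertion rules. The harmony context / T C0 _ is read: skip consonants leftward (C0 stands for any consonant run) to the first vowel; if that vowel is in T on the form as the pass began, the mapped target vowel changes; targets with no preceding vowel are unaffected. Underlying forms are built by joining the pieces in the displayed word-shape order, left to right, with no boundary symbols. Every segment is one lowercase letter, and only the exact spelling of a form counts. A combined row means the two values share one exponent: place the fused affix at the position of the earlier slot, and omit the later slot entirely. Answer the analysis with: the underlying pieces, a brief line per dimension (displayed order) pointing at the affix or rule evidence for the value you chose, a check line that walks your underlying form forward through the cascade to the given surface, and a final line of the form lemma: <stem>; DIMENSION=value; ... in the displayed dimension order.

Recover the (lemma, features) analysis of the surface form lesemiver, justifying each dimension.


underlying: lesomi-v-er
ASPECT=ak - signalled by the affix -v
POLE=ib - signalled by the affix -er
check: lesomiver -> lesomiver -> lesemiver
lemma: lesomi; ASPECT=ak; POLE=ib


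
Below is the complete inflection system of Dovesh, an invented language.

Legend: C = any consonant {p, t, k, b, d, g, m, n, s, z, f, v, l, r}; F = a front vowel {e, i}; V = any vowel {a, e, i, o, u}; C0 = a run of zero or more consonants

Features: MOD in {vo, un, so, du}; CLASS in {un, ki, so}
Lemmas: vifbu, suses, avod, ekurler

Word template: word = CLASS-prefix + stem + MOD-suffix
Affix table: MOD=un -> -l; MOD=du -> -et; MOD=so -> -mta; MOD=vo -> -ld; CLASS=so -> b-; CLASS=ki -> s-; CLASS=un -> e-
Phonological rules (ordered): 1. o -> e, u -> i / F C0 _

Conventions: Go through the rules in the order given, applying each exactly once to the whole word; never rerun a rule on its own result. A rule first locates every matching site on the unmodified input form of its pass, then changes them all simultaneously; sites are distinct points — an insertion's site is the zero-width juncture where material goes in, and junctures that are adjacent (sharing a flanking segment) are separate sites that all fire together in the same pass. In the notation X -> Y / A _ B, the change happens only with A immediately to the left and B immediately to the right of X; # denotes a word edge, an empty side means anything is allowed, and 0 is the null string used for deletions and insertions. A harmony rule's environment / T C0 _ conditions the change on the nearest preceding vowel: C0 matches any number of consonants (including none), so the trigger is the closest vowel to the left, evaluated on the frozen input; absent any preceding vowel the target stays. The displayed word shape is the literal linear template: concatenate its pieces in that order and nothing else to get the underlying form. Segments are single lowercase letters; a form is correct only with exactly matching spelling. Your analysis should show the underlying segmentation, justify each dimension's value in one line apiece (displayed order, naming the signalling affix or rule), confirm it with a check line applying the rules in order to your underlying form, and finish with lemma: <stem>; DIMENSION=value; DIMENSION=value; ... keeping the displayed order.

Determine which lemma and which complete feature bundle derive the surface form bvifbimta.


underlying: b-vifbu-mta
MOD=so - signalled by the affix -mta
CLASS=so - signalled by the affix b-
check: bvifbumta -> bvifbimta
lemma: vifbu; MOD=so; CLASS=so


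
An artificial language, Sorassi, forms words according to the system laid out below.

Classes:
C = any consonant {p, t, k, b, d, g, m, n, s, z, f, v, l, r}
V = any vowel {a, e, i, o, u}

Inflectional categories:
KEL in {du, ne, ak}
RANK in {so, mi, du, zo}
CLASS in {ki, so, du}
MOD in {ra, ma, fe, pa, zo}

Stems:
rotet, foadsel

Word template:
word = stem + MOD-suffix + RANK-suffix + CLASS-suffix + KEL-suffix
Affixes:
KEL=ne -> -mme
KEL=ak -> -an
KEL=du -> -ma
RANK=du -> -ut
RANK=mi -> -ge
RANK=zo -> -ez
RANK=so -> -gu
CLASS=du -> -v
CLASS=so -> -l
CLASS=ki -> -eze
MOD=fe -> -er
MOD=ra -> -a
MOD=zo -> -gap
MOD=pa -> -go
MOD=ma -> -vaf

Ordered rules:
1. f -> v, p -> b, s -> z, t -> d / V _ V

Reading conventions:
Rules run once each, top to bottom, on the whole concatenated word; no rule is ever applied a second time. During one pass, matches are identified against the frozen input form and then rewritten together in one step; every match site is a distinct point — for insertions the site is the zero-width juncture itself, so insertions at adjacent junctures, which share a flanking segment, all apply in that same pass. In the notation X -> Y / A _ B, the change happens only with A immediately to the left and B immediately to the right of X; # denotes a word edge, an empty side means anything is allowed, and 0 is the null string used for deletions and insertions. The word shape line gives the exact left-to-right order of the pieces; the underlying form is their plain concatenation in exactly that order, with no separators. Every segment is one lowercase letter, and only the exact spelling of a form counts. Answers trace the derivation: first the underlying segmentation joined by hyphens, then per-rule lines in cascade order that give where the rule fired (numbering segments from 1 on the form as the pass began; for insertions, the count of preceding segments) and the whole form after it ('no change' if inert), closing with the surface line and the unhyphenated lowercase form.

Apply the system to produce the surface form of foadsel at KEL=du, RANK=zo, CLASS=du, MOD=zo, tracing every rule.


underlying: foadsel-gap-ez-v-ma
1. f -> v, p -> b, s -> z, t -> d / V _ V: fires at position(s) 10: foadselgabezvma
surface: foadselgabezvma
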